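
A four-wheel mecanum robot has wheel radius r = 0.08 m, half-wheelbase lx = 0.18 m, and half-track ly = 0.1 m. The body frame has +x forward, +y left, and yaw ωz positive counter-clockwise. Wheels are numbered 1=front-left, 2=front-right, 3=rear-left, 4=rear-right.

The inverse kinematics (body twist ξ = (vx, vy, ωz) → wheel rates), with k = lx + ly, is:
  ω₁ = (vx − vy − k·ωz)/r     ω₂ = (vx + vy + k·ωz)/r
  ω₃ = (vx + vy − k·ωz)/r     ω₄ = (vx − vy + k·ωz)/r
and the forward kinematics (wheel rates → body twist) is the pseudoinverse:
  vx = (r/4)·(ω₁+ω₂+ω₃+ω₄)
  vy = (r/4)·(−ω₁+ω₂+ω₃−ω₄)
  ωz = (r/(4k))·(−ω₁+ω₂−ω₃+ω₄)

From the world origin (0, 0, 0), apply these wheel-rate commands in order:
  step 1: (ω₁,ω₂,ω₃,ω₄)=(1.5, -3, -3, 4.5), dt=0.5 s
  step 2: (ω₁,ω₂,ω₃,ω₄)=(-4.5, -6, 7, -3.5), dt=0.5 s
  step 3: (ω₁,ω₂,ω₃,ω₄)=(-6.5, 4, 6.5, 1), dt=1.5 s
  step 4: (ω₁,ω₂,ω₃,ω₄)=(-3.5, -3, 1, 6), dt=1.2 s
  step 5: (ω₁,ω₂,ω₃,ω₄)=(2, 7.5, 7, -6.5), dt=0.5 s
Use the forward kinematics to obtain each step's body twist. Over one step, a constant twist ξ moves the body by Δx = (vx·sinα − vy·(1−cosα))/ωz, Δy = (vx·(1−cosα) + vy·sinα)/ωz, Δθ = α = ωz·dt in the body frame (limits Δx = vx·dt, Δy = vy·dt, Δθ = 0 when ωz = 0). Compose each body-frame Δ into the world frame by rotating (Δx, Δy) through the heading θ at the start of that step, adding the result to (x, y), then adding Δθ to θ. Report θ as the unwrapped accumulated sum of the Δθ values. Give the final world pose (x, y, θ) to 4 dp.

(0.1651, 0.5646, 0.4000)

step 1: ξ=(vx,vy,ωz)=(0.0000, -0.2400, 0.2143), dt=0.5 → body Δ=(0.0064, -0.1198, 0.1071) → world pose (0.0064, -0.1198, 0.1071)
step 2: ξ=(vx,vy,ωz)=(-0.1400, 0.1800, -0.8571), dt=0.5 → body Δ=(-0.0489, 0.1020, -0.4286) → world pose (-0.0531, -0.0235, -0.3214)
step 3: ξ=(vx,vy,ωz)=(0.1000, 0.3200, 0.3571), dt=1.5 → body Δ=(0.0174, 0.4966, 0.5357) → world pose (0.1203, 0.4421, 0.2143)
step 4: ξ=(vx,vy,ωz)=(0.0100, -0.0900, 0.3929), dt=1.2 → body Δ=(0.0365, -0.1013, 0.4714) → world pose (0.1776, 0.3509, 0.6857)
step 5: ξ=(vx,vy,ωz)=(0.2000, 0.3800, -0.5714), dt=0.5 → body Δ=(0.1256, 0.1732, -0.2857) → world pose (0.1651, 0.5646, 0.4000)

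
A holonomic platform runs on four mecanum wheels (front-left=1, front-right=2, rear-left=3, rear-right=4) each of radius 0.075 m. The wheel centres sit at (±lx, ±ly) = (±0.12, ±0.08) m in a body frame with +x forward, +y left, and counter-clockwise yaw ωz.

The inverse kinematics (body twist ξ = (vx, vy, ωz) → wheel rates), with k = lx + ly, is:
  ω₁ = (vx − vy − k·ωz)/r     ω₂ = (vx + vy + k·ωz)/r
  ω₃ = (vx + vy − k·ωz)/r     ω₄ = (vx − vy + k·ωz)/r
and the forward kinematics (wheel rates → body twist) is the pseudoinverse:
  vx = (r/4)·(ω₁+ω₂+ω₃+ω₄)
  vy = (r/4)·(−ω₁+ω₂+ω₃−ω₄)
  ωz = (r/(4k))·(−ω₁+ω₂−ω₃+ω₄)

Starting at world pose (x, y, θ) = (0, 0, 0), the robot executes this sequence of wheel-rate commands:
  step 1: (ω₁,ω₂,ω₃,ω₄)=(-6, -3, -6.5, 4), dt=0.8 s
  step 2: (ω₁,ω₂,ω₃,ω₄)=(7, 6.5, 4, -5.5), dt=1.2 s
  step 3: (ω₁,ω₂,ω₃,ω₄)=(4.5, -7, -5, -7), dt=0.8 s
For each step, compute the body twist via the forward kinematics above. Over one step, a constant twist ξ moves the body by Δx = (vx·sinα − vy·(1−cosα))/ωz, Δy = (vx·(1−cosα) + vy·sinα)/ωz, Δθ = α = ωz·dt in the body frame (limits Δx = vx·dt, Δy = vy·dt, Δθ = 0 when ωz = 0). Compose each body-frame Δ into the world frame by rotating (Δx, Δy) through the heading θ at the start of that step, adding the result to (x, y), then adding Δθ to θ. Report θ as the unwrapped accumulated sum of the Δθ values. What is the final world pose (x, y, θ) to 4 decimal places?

(-0.1941, 0.1195, -1.1250)

step 1: ξ=(vx,vy,ωz)=(-0.2156, -0.1406, 1.2656), dt=0.8 → body Δ=(-0.0923, -0.1744, 1.0125) → world pose (-0.0923, -0.1744, 1.0125)
step 2: ξ=(vx,vy,ωz)=(0.2250, 0.1687, -0.9375), dt=1.2 → body Δ=(0.3189, 0.0259, -1.1250) → world pose (0.0547, 0.1099, -0.1125)
step 3: ξ=(vx,vy,ωz)=(-0.2719, -0.1781, -1.2656), dt=0.8 → body Δ=(-0.2484, -0.0184, -1.0125) → world pose (-0.1941, 0.1195, -1.1250)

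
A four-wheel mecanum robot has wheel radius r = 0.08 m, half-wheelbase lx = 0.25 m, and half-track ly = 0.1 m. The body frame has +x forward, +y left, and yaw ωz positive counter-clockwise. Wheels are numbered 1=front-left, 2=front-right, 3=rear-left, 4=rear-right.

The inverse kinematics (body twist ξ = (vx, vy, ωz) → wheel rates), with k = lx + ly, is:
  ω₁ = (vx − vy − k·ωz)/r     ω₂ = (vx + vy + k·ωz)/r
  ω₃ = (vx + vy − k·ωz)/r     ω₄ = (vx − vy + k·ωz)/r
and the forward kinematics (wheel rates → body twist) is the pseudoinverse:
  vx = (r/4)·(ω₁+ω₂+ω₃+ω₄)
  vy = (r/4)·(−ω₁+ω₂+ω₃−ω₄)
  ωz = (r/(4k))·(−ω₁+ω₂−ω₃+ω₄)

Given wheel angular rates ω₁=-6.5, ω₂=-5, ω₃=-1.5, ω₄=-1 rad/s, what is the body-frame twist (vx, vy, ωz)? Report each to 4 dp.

(-0.2800, 0.0200, 0.1143)

k = lx + ly = 0.25 + 0.1 = 0.3500
ω₁+ω₂+ω₃+ω₄ = -14.0000  →  vx = (0.08/4)·-14.0000 = -0.2800
−ω₁+ω₂+ω₃−ω₄ = 1.0000  →  vy = (0.08/4)·1.0000 = 0.0200
−ω₁+ω₂−ω₃+ω₄ = 2.0000  →  ωz = (0.08/1.4000)·2.0000 = 0.1143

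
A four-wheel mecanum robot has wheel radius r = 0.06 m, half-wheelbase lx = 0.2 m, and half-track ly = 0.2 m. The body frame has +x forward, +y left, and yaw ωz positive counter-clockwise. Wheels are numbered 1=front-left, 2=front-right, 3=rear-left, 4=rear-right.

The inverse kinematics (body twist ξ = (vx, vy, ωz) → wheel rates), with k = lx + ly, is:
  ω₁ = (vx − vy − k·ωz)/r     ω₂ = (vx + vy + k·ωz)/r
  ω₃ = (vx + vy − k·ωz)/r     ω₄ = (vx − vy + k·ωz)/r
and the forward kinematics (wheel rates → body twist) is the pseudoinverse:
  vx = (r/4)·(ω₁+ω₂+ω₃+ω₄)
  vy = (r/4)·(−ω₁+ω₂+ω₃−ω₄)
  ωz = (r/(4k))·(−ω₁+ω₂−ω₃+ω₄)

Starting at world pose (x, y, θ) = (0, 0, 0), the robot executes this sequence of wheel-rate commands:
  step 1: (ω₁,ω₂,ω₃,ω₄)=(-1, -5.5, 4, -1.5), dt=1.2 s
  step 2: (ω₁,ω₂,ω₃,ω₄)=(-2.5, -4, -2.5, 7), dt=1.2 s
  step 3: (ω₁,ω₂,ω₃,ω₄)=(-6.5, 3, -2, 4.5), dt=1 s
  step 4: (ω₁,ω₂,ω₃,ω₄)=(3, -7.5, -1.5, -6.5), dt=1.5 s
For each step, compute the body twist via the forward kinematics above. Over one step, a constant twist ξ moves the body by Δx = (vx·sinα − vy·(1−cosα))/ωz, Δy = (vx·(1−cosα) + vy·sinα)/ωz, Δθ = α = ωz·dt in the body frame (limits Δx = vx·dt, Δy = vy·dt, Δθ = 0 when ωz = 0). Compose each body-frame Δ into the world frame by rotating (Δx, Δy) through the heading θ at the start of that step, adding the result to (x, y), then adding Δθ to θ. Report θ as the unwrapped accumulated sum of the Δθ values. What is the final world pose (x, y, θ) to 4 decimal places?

step 1: ξ=(vx,vy,ωz)=(-0.0600, 0.0150, -0.3750), dt=1.2 → body Δ=(-0.0656, 0.0333, -0.4500) → world pose (-0.0656, 0.0333, -0.4500)
step 2: ξ=(vx,vy,ωz)=(-0.0300, -0.1650, 0.3000), dt=1.2 → body Δ=(0.0000, -0.2002, 0.3600) → world pose (-0.1526, -0.1469, -0.0900)
step 3: ξ=(vx,vy,ωz)=(-0.0150, 0.0450, 0.6000), dt=1.0 → body Δ=(-0.0272, 0.0380, 0.6000) → world pose (-0.1763, -0.1066, 0.5100)
step 4: ξ=(vx,vy,ωz)=(-0.1875, -0.0825, -0.5813), dt=1.5 → body Δ=(-0.2976, 0.0064, -0.8719) → world pose (-0.4392, -0.2463, -0.3619)

(-0.4392, -0.2463, -0.3619)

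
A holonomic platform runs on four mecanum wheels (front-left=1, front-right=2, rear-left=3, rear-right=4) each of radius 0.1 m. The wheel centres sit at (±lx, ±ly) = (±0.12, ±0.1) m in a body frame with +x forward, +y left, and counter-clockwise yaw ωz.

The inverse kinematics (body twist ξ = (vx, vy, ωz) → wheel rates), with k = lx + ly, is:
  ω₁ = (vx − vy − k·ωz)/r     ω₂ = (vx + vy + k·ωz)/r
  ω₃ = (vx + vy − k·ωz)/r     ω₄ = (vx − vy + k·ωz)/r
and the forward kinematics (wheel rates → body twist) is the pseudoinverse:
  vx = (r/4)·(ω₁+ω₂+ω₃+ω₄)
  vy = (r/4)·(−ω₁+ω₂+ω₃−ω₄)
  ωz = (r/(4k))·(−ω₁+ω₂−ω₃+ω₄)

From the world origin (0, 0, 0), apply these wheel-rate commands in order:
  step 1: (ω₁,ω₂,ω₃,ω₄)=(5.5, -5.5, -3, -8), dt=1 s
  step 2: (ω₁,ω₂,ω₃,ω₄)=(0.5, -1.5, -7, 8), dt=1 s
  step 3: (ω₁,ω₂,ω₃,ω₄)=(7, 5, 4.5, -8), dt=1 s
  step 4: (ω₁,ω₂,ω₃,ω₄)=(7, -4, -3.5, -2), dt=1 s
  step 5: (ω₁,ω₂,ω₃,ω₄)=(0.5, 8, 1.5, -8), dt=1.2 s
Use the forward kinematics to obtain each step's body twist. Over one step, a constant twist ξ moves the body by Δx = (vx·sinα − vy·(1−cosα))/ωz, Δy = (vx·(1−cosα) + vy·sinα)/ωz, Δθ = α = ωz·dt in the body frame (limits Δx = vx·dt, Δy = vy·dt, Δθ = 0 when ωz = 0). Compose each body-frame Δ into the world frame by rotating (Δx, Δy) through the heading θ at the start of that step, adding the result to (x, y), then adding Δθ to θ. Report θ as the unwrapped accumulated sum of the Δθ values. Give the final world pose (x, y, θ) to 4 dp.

(-0.5156, -0.3821, -3.3409)

step 1: ξ=(vx,vy,ωz)=(-0.2750, -0.1500, -1.8182), dt=1.0 → body Δ=(-0.2493, 0.1083, -1.8182) → world pose (-0.2493, 0.1083, -1.8182)
step 2: ξ=(vx,vy,ωz)=(0.0000, -0.4250, 1.4773), dt=1.0 → body Δ=(0.2608, -0.2864, 1.4773) → world pose (-0.5909, -0.0744, -0.3409)
step 3: ξ=(vx,vy,ωz)=(0.2125, 0.2625, -1.6477), dt=1.0 → body Δ=(0.3001, 0.0200, -1.6477) → world pose (-0.3014, -0.1560, -1.9886)
step 4: ξ=(vx,vy,ωz)=(-0.0625, -0.3125, -1.0795), dt=1.0 → body Δ=(-0.2040, -0.2247, -1.0795) → world pose (-0.4240, 0.1216, -3.0682)
step 5: ξ=(vx,vy,ωz)=(0.0500, 0.4250, -0.2273), dt=1.2 → body Δ=(0.1284, 0.4956, -0.2727) → world pose (-0.5156, -0.3821, -3.3409)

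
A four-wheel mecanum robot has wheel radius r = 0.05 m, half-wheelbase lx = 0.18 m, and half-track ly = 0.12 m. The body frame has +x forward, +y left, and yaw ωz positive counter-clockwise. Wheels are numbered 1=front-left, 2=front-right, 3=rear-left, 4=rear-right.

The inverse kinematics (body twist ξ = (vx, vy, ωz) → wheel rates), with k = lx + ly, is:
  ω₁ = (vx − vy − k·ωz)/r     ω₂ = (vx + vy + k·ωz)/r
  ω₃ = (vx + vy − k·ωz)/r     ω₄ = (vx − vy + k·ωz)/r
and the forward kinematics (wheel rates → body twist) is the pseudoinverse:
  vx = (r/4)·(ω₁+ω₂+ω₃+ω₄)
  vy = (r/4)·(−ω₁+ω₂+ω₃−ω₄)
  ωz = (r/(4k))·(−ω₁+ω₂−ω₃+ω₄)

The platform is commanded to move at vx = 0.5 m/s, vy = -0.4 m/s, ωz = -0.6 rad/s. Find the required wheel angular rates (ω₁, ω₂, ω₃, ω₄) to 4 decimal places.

(21.6000, -1.6000, 5.6000, 14.4000)

k = lx + ly = 0.18 + 0.12 = 0.3000;  k·ωz = 0.3000·-0.6 = -0.1800
ω₁ (FL) = (vx − vy − k·ωz)/r = 1.0800/0.05 = 21.6000
ω₂ (FR) = (vx + vy + k·ωz)/r = -0.0800/0.05 = -1.6000
ω₃ (RL) = (vx + vy − k·ωz)/r = 0.2800/0.05 = 5.6000
ω₄ (RR) = (vx − vy + k·ωz)/r = 0.7200/0.05 = 14.4000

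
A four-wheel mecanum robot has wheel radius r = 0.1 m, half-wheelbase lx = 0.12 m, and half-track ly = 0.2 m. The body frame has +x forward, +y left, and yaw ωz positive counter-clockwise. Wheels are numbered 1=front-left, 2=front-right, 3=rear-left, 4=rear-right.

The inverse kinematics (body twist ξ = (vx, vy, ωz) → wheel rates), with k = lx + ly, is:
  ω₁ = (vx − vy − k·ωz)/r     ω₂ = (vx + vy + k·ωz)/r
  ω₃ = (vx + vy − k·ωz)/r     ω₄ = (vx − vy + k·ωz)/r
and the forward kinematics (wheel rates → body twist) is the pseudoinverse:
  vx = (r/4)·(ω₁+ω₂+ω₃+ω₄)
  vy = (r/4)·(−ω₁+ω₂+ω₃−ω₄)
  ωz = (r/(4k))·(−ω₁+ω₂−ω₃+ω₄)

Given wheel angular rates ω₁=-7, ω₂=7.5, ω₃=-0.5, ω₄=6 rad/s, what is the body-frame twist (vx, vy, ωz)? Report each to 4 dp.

k = lx + ly = 0.12 + 0.2 = 0.3200
ω₁+ω₂+ω₃+ω₄ = 6.0000  →  vx = (0.1/4)·6.0000 = 0.1500
−ω₁+ω₂+ω₃−ω₄ = 8.0000  →  vy = (0.1/4)·8.0000 = 0.2000
−ω₁+ω₂−ω₃+ω₄ = 21.0000  →  ωz = (0.1/1.2800)·21.0000 = 1.6406

(0.1500, 0.2000, 1.6406)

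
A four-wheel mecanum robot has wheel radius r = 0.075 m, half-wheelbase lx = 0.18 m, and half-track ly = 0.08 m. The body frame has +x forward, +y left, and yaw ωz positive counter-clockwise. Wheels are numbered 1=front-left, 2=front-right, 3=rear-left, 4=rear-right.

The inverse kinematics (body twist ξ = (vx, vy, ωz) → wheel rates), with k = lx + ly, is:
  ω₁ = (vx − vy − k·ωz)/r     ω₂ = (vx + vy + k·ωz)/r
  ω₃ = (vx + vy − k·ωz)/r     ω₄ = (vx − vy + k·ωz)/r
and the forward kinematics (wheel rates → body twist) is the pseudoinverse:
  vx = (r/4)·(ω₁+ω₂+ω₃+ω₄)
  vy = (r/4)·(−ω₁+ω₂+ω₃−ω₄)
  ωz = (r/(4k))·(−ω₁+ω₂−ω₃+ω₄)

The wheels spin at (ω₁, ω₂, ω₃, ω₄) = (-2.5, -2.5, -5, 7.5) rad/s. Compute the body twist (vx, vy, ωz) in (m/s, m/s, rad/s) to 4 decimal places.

k = lx + ly = 0.18 + 0.08 = 0.2600
ω₁+ω₂+ω₃+ω₄ = -2.5000  →  vx = (0.075/4)·-2.5000 = -0.0469
−ω₁+ω₂+ω₃−ω₄ = -12.5000  →  vy = (0.075/4)·-12.5000 = -0.2344
−ω₁+ω₂−ω₃+ω₄ = 12.5000  →  ωz = (0.075/1.0400)·12.5000 = 0.9014

(-0.0469, -0.2344, 0.9014)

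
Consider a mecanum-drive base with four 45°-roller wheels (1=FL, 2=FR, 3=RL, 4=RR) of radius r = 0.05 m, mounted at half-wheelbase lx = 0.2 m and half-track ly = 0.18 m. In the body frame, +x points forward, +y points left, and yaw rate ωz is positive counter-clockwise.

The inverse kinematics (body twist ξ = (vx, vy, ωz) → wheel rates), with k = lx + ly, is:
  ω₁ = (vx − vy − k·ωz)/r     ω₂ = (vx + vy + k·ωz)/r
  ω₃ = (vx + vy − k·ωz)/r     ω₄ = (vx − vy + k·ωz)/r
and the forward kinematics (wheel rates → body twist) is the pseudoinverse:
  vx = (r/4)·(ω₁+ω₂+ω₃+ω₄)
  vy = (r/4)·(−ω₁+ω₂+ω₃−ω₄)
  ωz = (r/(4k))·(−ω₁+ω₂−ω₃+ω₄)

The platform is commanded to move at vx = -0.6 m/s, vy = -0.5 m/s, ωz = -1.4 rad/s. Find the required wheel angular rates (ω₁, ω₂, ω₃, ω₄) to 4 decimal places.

(8.6400, -32.6400, -11.3600, -12.6400)

k = lx + ly = 0.2 + 0.18 = 0.3800;  k·ωz = 0.3800·-1.4 = -0.5320
ω₁ (FL) = (vx − vy − k·ωz)/r = 0.4320/0.05 = 8.6400
ω₂ (FR) = (vx + vy + k·ωz)/r = -1.6320/0.05 = -32.6400
ω₃ (RL) = (vx + vy − k·ωz)/r = -0.5680/0.05 = -11.3600
ω₄ (RR) = (vx − vy + k·ωz)/r = -0.6320/0.05 = -12.6400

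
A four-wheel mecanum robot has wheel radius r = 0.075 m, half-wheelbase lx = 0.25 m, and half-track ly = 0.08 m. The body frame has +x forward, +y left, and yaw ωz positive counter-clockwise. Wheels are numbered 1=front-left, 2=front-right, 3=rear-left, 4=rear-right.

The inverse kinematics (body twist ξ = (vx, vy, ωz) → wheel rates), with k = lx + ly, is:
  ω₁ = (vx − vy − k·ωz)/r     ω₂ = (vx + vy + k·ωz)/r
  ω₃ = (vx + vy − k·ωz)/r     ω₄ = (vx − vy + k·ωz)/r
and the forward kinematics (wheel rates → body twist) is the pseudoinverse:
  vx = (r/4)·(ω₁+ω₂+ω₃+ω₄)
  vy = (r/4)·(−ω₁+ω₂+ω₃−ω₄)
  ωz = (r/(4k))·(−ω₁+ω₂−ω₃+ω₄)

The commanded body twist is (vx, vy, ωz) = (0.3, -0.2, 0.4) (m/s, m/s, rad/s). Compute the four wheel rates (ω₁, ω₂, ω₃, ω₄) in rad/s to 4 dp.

(4.9067, 3.0933, -0.4267, 8.4267)

k = lx + ly = 0.25 + 0.08 = 0.3300;  k·ωz = 0.3300·0.4 = 0.1320
ω₁ (FL) = (vx − vy − k·ωz)/r = 0.3680/0.075 = 4.9067
ω₂ (FR) = (vx + vy + k·ωz)/r = 0.2320/0.075 = 3.0933
ω₃ (RL) = (vx + vy − k·ωz)/r = -0.0320/0.075 = -0.4267
ω₄ (RR) = (vx − vy + k·ωz)/r = 0.6320/0.075 = 8.4267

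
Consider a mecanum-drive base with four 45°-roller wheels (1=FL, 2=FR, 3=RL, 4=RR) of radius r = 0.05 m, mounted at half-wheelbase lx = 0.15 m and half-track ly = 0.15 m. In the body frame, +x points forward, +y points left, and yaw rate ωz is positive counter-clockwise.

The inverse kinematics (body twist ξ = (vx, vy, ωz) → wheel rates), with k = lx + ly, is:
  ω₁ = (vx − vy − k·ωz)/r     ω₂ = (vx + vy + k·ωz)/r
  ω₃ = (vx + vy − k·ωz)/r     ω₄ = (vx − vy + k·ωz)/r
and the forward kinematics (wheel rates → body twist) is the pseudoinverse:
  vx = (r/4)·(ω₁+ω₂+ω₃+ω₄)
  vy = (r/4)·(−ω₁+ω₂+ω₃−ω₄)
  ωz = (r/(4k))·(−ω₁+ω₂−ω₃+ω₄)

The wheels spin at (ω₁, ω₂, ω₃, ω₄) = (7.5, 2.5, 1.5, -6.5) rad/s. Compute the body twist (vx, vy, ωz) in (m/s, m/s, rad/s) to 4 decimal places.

k = lx + ly = 0.15 + 0.15 = 0.3000
ω₁+ω₂+ω₃+ω₄ = 5.0000  →  vx = (0.05/4)·5.0000 = 0.0625
−ω₁+ω₂+ω₃−ω₄ = 3.0000  →  vy = (0.05/4)·3.0000 = 0.0375
−ω₁+ω₂−ω₃+ω₄ = -13.0000  →  ωz = (0.05/1.2000)·-13.0000 = -0.5417

(0.0625, 0.0375, -0.5417)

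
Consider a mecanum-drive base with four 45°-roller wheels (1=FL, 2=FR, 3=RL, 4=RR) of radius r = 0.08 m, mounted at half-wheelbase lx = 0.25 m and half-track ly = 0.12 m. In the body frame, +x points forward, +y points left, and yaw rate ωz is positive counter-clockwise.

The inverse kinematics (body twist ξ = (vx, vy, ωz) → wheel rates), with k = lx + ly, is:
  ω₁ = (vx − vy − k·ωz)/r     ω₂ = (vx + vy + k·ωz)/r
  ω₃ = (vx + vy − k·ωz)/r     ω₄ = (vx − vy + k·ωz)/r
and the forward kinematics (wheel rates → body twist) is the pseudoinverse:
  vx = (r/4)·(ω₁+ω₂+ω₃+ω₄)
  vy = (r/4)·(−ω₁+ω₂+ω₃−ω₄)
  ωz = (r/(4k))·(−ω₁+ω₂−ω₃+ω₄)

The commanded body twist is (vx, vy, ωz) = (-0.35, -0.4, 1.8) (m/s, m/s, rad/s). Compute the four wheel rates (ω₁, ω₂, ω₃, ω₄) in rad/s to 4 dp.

k = lx + ly = 0.25 + 0.12 = 0.3700;  k·ωz = 0.3700·1.8 = 0.6660
ω₁ (FL) = (vx − vy − k·ωz)/r = -0.6160/0.08 = -7.7000
ω₂ (FR) = (vx + vy + k·ωz)/r = -0.0840/0.08 = -1.0500
ω₃ (RL) = (vx + vy − k·ωz)/r = -1.4160/0.08 = -17.7000
ω₄ (RR) = (vx − vy + k·ωz)/r = 0.7160/0.08 = 8.9500

(-7.7000, -1.0500, -17.7000, 8.9500)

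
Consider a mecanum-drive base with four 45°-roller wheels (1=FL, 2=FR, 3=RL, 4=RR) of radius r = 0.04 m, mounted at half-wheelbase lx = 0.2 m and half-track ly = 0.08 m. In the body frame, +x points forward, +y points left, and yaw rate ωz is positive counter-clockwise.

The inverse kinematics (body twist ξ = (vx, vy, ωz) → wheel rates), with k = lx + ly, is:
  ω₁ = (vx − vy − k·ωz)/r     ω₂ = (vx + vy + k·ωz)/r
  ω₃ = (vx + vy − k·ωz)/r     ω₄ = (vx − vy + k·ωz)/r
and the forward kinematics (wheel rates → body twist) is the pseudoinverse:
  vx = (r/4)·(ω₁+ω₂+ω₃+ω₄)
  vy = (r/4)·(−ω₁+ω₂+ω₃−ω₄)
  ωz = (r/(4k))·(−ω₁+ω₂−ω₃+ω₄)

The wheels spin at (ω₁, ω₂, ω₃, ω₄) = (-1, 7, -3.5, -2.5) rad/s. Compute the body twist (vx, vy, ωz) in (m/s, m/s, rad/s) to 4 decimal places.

k = lx + ly = 0.2 + 0.08 = 0.2800
ω₁+ω₂+ω₃+ω₄ = 0.0000  →  vx = (0.04/4)·0.0000 = 0.0000
−ω₁+ω₂+ω₃−ω₄ = 7.0000  →  vy = (0.04/4)·7.0000 = 0.0700
−ω₁+ω₂−ω₃+ω₄ = 9.0000  →  ωz = (0.04/1.1200)·9.0000 = 0.3214

(0.0000, 0.0700, 0.3214)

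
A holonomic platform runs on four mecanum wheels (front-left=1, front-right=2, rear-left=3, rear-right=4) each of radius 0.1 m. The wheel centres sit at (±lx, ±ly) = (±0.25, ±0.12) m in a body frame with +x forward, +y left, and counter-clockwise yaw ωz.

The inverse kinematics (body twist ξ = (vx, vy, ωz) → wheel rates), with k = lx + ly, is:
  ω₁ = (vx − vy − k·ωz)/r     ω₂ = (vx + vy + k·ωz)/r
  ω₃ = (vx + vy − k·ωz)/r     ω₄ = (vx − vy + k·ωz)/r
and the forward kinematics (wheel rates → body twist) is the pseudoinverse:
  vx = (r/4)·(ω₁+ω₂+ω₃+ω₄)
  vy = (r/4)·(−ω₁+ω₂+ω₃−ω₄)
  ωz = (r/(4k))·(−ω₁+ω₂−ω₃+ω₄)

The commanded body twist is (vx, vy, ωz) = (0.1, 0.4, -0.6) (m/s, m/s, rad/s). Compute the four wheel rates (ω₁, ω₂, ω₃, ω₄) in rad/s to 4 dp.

(-0.7800, 2.7800, 7.2200, -5.2200)

k = lx + ly = 0.25 + 0.12 = 0.3700;  k·ωz = 0.3700·-0.6 = -0.2220
ω₁ (FL) = (vx − vy − k·ωz)/r = -0.0780/0.1 = -0.7800
ω₂ (FR) = (vx + vy + k·ωz)/r = 0.2780/0.1 = 2.7800
ω₃ (RL) = (vx + vy − k·ωz)/r = 0.7220/0.1 = 7.2200
ω₄ (RR) = (vx − vy + k·ωz)/r = -0.5220/0.1 = -5.2200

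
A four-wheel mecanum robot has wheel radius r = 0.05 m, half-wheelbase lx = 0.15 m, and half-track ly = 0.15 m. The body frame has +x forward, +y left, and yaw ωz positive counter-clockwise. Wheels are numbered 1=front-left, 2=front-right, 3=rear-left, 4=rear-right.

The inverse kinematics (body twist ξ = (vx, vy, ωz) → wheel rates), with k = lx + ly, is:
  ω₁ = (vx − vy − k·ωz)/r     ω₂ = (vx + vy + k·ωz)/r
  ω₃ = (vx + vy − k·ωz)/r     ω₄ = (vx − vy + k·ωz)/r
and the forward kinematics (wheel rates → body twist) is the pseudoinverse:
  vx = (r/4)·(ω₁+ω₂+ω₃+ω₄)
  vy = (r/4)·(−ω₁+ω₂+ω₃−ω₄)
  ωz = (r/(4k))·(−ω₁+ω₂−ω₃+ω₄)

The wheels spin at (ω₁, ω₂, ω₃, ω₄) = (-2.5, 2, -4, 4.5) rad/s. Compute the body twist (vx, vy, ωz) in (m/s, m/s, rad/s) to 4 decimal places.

k = lx + ly = 0.15 + 0.15 = 0.3000
ω₁+ω₂+ω₃+ω₄ = 0.0000  →  vx = (0.05/4)·0.0000 = 0.0000
−ω₁+ω₂+ω₃−ω₄ = -4.0000  →  vy = (0.05/4)·-4.0000 = -0.0500
−ω₁+ω₂−ω₃+ω₄ = 13.0000  →  ωz = (0.05/1.2000)·13.0000 = 0.5417

(0.0000, -0.0500, 0.5417)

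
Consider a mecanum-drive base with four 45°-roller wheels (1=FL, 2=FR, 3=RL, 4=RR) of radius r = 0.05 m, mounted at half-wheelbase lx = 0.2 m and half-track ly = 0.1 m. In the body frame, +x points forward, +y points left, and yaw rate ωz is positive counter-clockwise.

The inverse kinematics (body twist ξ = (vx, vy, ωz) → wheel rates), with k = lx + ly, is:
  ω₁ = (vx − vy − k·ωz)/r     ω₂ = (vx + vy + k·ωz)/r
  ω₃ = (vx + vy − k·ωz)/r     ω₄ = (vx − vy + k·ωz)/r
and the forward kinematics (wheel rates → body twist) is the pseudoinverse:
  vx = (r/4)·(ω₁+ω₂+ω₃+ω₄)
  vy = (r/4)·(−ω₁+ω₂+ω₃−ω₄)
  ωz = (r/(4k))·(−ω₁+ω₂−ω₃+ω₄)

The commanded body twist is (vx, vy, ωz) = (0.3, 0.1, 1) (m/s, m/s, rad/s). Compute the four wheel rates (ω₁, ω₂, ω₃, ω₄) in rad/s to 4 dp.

(-2.0000, 14.0000, 2.0000, 10.0000)

k = lx + ly = 0.2 + 0.1 = 0.3000;  k·ωz = 0.3000·1 = 0.3000
ω₁ (FL) = (vx − vy − k·ωz)/r = -0.1000/0.05 = -2.0000
ω₂ (FR) = (vx + vy + k·ωz)/r = 0.7000/0.05 = 14.0000
ω₃ (RL) = (vx + vy − k·ωz)/r = 0.1000/0.05 = 2.0000
ω₄ (RR) = (vx − vy + k·ωz)/r = 0.5000/0.05 = 10.0000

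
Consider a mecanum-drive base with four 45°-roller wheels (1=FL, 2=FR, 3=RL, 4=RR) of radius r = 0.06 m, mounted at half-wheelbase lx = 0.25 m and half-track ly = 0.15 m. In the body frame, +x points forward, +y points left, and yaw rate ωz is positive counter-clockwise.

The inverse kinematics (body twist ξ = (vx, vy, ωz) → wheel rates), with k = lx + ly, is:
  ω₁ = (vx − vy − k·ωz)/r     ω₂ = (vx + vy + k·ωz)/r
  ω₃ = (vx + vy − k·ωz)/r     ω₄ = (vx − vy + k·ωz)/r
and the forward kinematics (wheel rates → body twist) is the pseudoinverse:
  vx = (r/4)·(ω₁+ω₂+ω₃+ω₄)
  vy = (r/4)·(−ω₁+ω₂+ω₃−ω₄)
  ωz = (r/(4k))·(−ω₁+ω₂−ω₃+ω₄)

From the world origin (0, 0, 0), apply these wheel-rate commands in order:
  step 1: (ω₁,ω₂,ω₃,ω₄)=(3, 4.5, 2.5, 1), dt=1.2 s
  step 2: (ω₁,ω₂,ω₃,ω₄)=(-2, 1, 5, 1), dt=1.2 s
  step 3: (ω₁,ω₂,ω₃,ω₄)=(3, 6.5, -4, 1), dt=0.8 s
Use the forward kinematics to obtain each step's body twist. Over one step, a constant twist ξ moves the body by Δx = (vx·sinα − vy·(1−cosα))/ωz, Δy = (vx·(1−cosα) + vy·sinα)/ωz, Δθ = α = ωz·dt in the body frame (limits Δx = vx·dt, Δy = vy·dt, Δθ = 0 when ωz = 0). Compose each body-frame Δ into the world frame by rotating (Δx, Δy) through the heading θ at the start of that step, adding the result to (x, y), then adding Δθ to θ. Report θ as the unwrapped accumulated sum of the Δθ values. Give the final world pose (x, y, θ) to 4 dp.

step 1: ξ=(vx,vy,ωz)=(0.1650, 0.0450, 0.0000), dt=1.2 → body Δ=(0.1980, 0.0540, 0.0000) → world pose (0.1980, 0.0540, 0.0000)
step 2: ξ=(vx,vy,ωz)=(0.0750, 0.1050, -0.0375), dt=1.2 → body Δ=(0.0928, 0.1239, -0.0450) → world pose (0.2908, 0.1779, -0.0450)
step 3: ξ=(vx,vy,ωz)=(0.0975, -0.0225, 0.3187), dt=0.8 → body Δ=(0.0794, -0.0079, 0.2550) → world pose (0.3698, 0.1665, 0.2100)

(0.3698, 0.1665, 0.2100)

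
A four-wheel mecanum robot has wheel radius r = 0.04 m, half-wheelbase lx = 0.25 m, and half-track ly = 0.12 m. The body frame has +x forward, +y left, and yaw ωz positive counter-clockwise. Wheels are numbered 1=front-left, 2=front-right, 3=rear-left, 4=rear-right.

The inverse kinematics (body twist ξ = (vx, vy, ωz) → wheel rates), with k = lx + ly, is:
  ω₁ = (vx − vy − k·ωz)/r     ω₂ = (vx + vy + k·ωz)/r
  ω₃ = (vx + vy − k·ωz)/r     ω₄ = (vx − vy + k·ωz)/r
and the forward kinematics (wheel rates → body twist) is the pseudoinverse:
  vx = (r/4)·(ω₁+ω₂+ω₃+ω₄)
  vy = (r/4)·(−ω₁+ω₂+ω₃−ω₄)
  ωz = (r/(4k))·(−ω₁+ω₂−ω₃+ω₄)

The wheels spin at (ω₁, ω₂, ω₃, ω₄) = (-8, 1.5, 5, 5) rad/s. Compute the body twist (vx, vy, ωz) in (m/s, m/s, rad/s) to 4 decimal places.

k = lx + ly = 0.25 + 0.12 = 0.3700
ω₁+ω₂+ω₃+ω₄ = 3.5000  →  vx = (0.04/4)·3.5000 = 0.0350
−ω₁+ω₂+ω₃−ω₄ = 9.5000  →  vy = (0.04/4)·9.5000 = 0.0950
−ω₁+ω₂−ω₃+ω₄ = 9.5000  →  ωz = (0.04/1.4800)·9.5000 = 0.2568

(0.0350, 0.0950, 0.2568)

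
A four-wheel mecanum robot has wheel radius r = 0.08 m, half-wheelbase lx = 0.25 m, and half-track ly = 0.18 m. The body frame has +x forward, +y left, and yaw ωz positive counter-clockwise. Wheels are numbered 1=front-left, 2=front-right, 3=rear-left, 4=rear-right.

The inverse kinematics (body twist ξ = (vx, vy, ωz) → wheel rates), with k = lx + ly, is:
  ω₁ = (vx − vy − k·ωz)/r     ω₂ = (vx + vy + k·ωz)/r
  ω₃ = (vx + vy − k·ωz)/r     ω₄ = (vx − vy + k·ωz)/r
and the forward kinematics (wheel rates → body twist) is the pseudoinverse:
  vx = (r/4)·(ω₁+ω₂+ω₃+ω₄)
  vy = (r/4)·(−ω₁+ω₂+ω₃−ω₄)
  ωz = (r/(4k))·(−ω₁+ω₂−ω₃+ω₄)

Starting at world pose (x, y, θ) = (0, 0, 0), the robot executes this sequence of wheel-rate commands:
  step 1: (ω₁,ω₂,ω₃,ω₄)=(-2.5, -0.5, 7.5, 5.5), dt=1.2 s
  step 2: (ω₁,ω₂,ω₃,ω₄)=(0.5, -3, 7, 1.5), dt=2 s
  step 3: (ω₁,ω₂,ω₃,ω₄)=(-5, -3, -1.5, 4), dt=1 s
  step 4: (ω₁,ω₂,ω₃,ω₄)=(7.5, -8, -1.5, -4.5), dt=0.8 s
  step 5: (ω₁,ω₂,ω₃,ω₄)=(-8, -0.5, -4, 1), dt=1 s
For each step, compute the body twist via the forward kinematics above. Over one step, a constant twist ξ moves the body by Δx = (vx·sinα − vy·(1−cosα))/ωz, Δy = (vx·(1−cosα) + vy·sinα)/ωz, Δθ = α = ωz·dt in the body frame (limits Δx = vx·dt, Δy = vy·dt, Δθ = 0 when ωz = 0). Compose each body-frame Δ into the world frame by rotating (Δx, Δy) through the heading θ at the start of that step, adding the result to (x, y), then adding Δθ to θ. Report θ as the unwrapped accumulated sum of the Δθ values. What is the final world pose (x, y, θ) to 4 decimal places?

(0.0365, 0.2350, -0.5953)

step 1: ξ=(vx,vy,ωz)=(0.2000, 0.0800, 0.0000), dt=1.2 → body Δ=(0.2400, 0.0960, 0.0000) → world pose (0.2400, 0.0960, 0.0000)
step 2: ξ=(vx,vy,ωz)=(0.1200, 0.0400, -0.4186), dt=2.0 → body Δ=(0.2445, -0.0238, -0.8372) → world pose (0.4845, 0.0722, -0.8372)
step 3: ξ=(vx,vy,ωz)=(-0.1100, -0.0700, 0.3488), dt=1.0 → body Δ=(-0.0957, -0.0876, 0.3488) → world pose (0.3554, 0.0847, -0.4884)
step 4: ξ=(vx,vy,ωz)=(-0.1300, -0.2500, -0.8605), dt=0.8 → body Δ=(-0.1621, -0.1502, -0.6884) → world pose (0.1417, 0.0281, -1.1767)
step 5: ξ=(vx,vy,ωz)=(-0.2300, 0.0500, 0.5814), dt=1.0 → body Δ=(-0.2314, -0.0178, 0.5814) → world pose (0.0365, 0.2350, -0.5953)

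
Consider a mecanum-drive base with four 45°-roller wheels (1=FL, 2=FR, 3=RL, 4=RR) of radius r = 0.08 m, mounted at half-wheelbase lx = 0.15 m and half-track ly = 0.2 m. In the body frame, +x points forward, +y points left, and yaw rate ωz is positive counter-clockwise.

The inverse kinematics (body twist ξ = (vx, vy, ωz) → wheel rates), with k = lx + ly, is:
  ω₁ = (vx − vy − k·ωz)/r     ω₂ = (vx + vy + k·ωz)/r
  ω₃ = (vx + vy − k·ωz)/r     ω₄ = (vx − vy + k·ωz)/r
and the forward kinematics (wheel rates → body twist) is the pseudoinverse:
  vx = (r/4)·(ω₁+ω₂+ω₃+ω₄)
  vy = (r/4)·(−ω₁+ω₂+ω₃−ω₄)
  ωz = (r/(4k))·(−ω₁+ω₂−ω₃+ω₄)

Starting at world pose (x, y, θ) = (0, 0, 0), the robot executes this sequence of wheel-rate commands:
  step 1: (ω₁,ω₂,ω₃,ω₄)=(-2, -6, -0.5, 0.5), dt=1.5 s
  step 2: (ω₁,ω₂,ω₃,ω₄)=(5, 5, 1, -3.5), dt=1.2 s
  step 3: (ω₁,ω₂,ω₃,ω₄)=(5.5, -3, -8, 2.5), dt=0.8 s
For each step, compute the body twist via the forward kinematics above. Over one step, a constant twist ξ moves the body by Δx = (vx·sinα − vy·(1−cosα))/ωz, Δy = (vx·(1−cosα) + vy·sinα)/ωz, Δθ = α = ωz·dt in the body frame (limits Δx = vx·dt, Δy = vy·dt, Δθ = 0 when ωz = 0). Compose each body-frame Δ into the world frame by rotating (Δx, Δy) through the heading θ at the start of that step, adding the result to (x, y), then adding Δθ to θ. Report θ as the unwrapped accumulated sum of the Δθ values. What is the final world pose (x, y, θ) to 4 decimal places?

step 1: ξ=(vx,vy,ωz)=(-0.1600, -0.1000, -0.1714), dt=1.5 → body Δ=(-0.2565, -0.1177, -0.2571) → world pose (-0.2565, -0.1177, -0.2571)
step 2: ξ=(vx,vy,ωz)=(0.1500, 0.0900, -0.2571), dt=1.2 → body Δ=(0.1937, 0.0787, -0.3086) → world pose (-0.0492, -0.0908, -0.5657)
step 3: ξ=(vx,vy,ωz)=(-0.0600, -0.3800, 0.1143), dt=0.8 → body Δ=(-0.0340, -0.3058, 0.0914) → world pose (-0.2418, -0.3307, -0.4743)

(-0.2418, -0.3307, -0.4743)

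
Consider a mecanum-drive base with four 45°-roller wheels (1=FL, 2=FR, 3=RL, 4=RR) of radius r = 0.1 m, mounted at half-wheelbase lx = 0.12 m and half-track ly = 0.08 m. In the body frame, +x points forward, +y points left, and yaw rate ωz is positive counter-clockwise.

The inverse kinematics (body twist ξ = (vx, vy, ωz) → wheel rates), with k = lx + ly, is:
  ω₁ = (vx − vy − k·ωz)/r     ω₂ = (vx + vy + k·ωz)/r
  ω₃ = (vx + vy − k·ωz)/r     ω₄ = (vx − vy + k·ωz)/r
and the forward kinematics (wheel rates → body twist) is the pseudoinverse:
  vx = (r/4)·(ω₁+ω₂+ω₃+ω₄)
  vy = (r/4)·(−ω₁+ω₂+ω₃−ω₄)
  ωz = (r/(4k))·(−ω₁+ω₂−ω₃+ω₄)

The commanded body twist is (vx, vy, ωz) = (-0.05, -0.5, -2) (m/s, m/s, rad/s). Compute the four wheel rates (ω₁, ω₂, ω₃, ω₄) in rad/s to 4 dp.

k = lx + ly = 0.12 + 0.08 = 0.2000;  k·ωz = 0.2000·-2 = -0.4000
ω₁ (FL) = (vx − vy − k·ωz)/r = 0.8500/0.1 = 8.5000
ω₂ (FR) = (vx + vy + k·ωz)/r = -0.9500/0.1 = -9.5000
ω₃ (RL) = (vx + vy − k·ωz)/r = -0.1500/0.1 = -1.5000
ω₄ (RR) = (vx − vy + k·ωz)/r = 0.0500/0.1 = 0.5000

(8.5000, -9.5000, -1.5000, 0.5000)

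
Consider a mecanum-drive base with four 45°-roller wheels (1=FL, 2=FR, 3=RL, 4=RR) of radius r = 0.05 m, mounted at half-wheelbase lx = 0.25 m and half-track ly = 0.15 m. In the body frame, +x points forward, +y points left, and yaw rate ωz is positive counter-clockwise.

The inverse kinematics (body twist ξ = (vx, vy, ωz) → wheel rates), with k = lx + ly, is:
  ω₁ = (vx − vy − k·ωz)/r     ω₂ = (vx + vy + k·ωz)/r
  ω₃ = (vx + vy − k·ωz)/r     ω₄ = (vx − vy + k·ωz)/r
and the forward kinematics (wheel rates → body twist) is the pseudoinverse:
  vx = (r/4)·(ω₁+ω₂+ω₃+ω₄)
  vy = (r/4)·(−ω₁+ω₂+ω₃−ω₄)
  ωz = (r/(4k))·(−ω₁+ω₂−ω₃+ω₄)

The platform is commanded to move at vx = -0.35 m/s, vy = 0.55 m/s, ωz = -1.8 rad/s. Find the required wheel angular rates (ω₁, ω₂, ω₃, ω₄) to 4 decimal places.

(-3.6000, -10.4000, 18.4000, -32.4000)

k = lx + ly = 0.25 + 0.15 = 0.4000;  k·ωz = 0.4000·-1.8 = -0.7200
ω₁ (FL) = (vx − vy − k·ωz)/r = -0.1800/0.05 = -3.6000
ω₂ (FR) = (vx + vy + k·ωz)/r = -0.5200/0.05 = -10.4000
ω₃ (RL) = (vx + vy − k·ωz)/r = 0.9200/0.05 = 18.4000
ω₄ (RR) = (vx − vy + k·ωz)/r = -1.6200/0.05 = -32.4000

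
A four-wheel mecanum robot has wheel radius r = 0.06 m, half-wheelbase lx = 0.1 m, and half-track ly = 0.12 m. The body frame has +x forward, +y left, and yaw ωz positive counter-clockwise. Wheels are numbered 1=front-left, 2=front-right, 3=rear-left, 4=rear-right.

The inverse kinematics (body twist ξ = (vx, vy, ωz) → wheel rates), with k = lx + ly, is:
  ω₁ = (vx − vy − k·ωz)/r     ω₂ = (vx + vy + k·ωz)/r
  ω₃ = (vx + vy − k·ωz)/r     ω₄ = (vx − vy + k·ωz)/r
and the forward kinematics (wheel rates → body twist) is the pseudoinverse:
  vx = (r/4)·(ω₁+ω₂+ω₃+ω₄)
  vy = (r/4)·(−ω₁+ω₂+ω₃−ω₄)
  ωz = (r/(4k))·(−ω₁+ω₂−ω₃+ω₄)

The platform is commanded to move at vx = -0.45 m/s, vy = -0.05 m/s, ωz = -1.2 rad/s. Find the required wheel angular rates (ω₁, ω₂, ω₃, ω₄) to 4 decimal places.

(-2.2667, -12.7333, -3.9333, -11.0667)

k = lx + ly = 0.1 + 0.12 = 0.2200;  k·ωz = 0.2200·-1.2 = -0.2640
ω₁ (FL) = (vx − vy − k·ωz)/r = -0.1360/0.06 = -2.2667
ω₂ (FR) = (vx + vy + k·ωz)/r = -0.7640/0.06 = -12.7333
ω₃ (RL) = (vx + vy − k·ωz)/r = -0.2360/0.06 = -3.9333
ω₄ (RR) = (vx − vy + k·ωz)/r = -0.6640/0.06 = -11.0667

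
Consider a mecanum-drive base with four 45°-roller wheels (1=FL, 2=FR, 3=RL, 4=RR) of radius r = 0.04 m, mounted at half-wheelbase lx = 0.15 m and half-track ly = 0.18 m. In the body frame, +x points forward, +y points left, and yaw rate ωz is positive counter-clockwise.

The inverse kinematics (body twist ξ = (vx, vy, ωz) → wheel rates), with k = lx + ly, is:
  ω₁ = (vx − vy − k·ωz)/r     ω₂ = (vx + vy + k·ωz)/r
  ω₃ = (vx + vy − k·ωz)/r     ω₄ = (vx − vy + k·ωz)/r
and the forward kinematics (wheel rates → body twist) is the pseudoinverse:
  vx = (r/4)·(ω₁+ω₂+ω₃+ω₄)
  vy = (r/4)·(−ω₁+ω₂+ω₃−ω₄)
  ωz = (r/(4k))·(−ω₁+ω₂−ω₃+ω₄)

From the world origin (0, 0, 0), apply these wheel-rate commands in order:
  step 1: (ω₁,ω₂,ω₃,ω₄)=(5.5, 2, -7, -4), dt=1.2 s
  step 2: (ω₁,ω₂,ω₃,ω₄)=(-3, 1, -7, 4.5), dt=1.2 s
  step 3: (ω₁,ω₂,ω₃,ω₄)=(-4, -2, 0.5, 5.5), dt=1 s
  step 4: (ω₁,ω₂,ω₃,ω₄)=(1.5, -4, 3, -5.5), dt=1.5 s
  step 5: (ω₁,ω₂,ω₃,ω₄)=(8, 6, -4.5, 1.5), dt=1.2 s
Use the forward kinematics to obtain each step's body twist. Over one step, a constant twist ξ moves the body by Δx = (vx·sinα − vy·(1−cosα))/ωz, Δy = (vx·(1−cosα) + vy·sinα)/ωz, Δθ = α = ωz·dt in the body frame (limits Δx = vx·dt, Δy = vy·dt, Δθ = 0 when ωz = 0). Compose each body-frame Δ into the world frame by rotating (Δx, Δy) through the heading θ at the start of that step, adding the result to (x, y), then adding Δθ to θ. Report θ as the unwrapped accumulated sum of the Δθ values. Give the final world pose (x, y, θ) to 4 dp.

step 1: ξ=(vx,vy,ωz)=(-0.0350, -0.0650, -0.0152), dt=1.2 → body Δ=(-0.0427, -0.0776, -0.0182) → world pose (-0.0427, -0.0776, -0.0182)
step 2: ξ=(vx,vy,ωz)=(-0.0450, -0.0750, 0.4697), dt=1.2 → body Δ=(-0.0265, -0.1001, 0.5636) → world pose (-0.0710, -0.1772, 0.5455)
step 3: ξ=(vx,vy,ωz)=(0.0000, -0.0300, 0.2121), dt=1.0 → body Δ=(0.0032, -0.0298, 0.2121) → world pose (-0.0529, -0.2011, 0.7576)
step 4: ξ=(vx,vy,ωz)=(-0.0500, 0.0300, -0.4242), dt=1.5 → body Δ=(-0.0562, 0.0651, -0.6364) → world pose (-0.1384, -0.1924, 0.1212)
step 5: ξ=(vx,vy,ωz)=(0.1100, -0.0800, 0.1212), dt=1.2 → body Δ=(0.1385, -0.0861, 0.1455) → world pose (0.0095, -0.2611, 0.2667)

(0.0095, -0.2611, 0.2667)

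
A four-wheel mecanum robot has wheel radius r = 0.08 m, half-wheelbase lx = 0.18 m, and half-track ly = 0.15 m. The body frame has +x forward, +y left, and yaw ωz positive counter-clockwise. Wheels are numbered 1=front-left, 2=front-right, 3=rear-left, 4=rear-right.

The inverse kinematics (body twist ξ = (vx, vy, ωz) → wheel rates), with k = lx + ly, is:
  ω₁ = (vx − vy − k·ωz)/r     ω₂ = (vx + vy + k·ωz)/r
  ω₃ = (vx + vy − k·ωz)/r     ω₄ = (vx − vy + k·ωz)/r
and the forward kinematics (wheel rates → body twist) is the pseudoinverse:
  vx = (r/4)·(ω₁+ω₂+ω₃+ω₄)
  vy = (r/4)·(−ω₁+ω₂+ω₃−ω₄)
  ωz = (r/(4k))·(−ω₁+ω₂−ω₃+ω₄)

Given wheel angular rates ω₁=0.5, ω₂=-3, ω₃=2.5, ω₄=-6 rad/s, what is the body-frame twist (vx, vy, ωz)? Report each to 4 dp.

k = lx + ly = 0.18 + 0.15 = 0.3300
ω₁+ω₂+ω₃+ω₄ = -6.0000  →  vx = (0.08/4)·-6.0000 = -0.1200
−ω₁+ω₂+ω₃−ω₄ = 5.0000  →  vy = (0.08/4)·5.0000 = 0.1000
−ω₁+ω₂−ω₃+ω₄ = -12.0000  →  ωz = (0.08/1.3200)·-12.0000 = -0.7273

(-0.1200, 0.1000, -0.7273)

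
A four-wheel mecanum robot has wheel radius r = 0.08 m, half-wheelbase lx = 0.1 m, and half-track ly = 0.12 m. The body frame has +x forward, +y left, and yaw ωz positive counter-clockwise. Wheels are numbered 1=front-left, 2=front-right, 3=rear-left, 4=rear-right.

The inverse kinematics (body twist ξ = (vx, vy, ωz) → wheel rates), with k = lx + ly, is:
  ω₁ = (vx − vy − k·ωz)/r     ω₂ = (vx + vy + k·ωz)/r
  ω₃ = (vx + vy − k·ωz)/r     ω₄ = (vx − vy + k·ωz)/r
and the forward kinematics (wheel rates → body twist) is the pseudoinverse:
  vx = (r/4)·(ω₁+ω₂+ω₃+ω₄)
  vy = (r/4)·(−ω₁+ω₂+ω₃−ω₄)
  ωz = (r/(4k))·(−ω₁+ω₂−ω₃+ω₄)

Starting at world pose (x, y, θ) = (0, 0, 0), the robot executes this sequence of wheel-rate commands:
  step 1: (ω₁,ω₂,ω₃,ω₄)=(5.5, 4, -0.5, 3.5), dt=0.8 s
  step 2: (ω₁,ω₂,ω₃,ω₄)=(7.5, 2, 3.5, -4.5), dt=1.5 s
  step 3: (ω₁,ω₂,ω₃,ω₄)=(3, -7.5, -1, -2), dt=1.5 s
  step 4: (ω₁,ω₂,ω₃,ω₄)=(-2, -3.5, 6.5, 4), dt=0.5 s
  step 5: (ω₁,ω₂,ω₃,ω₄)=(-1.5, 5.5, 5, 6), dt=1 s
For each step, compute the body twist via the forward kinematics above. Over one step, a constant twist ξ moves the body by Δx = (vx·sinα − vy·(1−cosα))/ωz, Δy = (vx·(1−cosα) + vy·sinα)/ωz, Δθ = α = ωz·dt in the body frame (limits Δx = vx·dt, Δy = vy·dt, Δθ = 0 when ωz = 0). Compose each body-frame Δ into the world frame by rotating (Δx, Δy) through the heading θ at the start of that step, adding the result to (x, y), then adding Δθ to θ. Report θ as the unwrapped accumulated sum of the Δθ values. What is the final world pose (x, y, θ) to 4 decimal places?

step 1: ξ=(vx,vy,ωz)=(0.2500, -0.1100, 0.2273), dt=0.8 → body Δ=(0.2069, -0.0694, 0.1818) → world pose (0.2069, -0.0694, 0.1818)
step 2: ξ=(vx,vy,ωz)=(0.1700, 0.0500, -1.2273), dt=1.5 → body Δ=(0.1851, -0.1362, -1.8409) → world pose (0.4136, -0.1699, -1.6591)
step 3: ξ=(vx,vy,ωz)=(-0.1500, -0.1900, -1.0455), dt=1.5 → body Δ=(-0.3247, -0.0386, -1.5682) → world pose (0.4037, 0.1570, -3.2273)
step 4: ξ=(vx,vy,ωz)=(0.1000, 0.0200, -0.3636), dt=0.5 → body Δ=(0.0506, 0.0054, -0.1818) → world pose (0.3528, 0.1559, -3.4091)
step 5: ξ=(vx,vy,ωz)=(0.3000, 0.1200, 0.7273), dt=1.0 → body Δ=(0.2325, 0.2141, 0.7273) → world pose (0.0720, 0.0109, -2.6818)

(0.0720, 0.0109, -2.6818)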